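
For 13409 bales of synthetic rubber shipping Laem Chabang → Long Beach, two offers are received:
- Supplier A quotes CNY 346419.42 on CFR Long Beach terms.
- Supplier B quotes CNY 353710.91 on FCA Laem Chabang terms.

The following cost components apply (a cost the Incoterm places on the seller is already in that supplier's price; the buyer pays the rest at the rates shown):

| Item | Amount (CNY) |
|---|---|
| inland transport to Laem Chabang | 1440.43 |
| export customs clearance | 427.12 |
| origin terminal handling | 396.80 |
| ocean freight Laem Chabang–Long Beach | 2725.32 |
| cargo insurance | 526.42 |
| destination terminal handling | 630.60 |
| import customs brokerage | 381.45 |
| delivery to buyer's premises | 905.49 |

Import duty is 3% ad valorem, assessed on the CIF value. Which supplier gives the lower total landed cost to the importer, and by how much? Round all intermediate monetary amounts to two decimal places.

Supplier A (CFR):
CIF value = CFR price + insurance = 346419.42 + 526.42 = 346945.84
Import duty = 346945.84 × 3% = 10408.38
Buyer bears (A): 526.42 + 630.60 + 381.45 + 905.49 = 2443.96
Landed cost (A) = invoice 346419.42 + 2443.96 + duty 10408.38 = 359271.76
Supplier B (FCA):
CIF value = FCA price + origin terminal + freight + insurance = 353710.91 + 396.80 + 2725.32 + 526.42 = 357359.45
Import duty = 357359.45 × 3% = 10720.78
Buyer bears (B): 396.80 + 2725.32 + 526.42 + 630.60 + 381.45 + 905.49 = 5566.08
Landed cost (B) = invoice 353710.91 + 5566.08 + duty 10720.78 = 369997.77
Difference = |359271.76 − 369997.77| = 10726.01

Supplier A is cheaper by CNY 10726.01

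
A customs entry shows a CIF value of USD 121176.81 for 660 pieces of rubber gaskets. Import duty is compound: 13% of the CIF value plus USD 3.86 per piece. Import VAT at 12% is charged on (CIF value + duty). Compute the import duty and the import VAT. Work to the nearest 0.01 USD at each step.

Ad valorem component: 121176.81 × 13% = 15752.99
Specific component: 660 × 3.86 = 2547.60
Import duty = 15752.99 + 2547.60 = 18300.59
VAT base = CIF + duty = 121176.81 + 18300.59 = 139477.40
Import VAT = 139477.40 × 12% = 16737.29

Import duty: USD 18300.59; import VAT: USD 16737.29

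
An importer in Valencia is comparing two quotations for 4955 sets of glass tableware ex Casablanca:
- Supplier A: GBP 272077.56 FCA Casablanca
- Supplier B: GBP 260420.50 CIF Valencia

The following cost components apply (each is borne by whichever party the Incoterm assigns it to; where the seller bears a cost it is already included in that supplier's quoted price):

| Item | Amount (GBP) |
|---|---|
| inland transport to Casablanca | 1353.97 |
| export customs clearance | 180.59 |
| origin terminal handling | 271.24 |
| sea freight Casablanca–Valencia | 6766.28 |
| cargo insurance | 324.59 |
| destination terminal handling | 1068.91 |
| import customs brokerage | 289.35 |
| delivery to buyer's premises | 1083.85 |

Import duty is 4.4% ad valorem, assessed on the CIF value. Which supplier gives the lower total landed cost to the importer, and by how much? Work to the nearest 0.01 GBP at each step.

Supplier B is cheaper by GBP 19856.02

Supplier A (FCA):
CIF value = FCA price + origin terminal + freight + insurance = 272077.56 + 271.24 + 6766.28 + 324.59 = 279439.67
Import duty = 279439.67 × 4.4% = 12295.35
Buyer bears (A): 271.24 + 6766.28 + 324.59 + 1068.91 + 289.35 + 1083.85 = 9804.22
Landed cost (A) = invoice 272077.56 + 9804.22 + duty 12295.35 = 294177.13
Supplier B (CIF):
The CIF price already equals the CIF value: 260420.50
Import duty = 260420.50 × 4.4% = 11458.50
Buyer bears (B): 1068.91 + 289.35 + 1083.85 = 2442.11
Landed cost (B) = invoice 260420.50 + 2442.11 + duty 11458.50 = 274321.11
Difference = |294177.13 − 274321.11| = 19856.02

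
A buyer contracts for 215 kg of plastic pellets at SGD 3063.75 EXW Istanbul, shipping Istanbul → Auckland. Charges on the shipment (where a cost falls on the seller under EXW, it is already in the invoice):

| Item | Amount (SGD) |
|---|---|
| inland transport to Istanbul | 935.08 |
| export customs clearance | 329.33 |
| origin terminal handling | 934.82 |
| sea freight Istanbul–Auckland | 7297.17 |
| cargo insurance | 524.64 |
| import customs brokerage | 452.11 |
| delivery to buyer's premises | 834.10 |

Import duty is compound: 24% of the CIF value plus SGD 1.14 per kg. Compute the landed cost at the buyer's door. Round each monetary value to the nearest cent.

Total landed cost: SGD 17756.45

EXW: the seller makes goods available at their premises; the buyer bears all onward costs.
CIF value = EXW price + inland to port + export clearance + origin terminal + freight + insurance = 3063.75 + 935.08 + 329.33 + 934.82 + 7297.17 + 524.64 = 13084.79
Ad valorem component: 13084.79 × 24% = 3140.35
Specific component: 215 × 1.14 = 245.10
Import duty = 3140.35 + 245.10 = 3385.45
Buyer bears: inland to port 935.08 + export clearance 329.33 + origin terminal 934.82 + freight 7297.17 + insurance 524.64 + brokerage 452.11 + delivery 834.10 + duty 3385.45 = 14692.70
Landed cost = invoice 3063.75 + 14692.70 = 17756.45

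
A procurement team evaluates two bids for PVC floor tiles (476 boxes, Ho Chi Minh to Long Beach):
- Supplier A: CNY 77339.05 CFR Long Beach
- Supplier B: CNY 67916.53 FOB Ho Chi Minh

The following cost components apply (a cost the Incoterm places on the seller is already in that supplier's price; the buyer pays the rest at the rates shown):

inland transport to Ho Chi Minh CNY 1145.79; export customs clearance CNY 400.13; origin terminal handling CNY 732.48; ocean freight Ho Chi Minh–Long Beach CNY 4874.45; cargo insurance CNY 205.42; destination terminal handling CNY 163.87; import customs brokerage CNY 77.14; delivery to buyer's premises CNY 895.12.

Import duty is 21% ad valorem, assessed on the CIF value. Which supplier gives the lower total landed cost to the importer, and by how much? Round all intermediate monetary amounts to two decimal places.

Supplier B is cheaper by CNY 5503.17

Supplier A (CFR):
CIF value = CFR price + insurance = 77339.05 + 205.42 = 77544.47
Import duty = 77544.47 × 21% = 16284.34
Buyer bears (A): 205.42 + 163.87 + 77.14 + 895.12 = 1341.55
Landed cost (A) = invoice 77339.05 + 1341.55 + duty 16284.34 = 94964.94
Supplier B (FOB):
CIF value = FOB price + freight + insurance = 67916.53 + 4874.45 + 205.42 = 72996.40
Import duty = 72996.40 × 21% = 15329.24
Buyer bears (B): 4874.45 + 205.42 + 163.87 + 77.14 + 895.12 = 6216.00
Landed cost (B) = invoice 67916.53 + 6216.00 + duty 15329.24 = 89461.77
Difference = |94964.94 − 89461.77| = 5503.17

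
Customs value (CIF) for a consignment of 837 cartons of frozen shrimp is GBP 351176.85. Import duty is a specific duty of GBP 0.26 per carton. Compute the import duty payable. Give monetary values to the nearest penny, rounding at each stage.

Import duty: GBP 217.62

Import duty = 837 × 0.26 = 217.62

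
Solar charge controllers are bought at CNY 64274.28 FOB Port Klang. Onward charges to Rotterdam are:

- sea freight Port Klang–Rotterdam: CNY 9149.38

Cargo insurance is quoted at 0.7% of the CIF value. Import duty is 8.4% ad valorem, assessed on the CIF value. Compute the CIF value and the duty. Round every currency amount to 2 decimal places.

Let C be the CIF value. C = FOB price + freight + 0.7% × C
C − 0.7% × C = 64274.28 + 9149.38
0.993 × C = 73423.66
C = 73423.66 / 0.993 = 73941.25
Insurance premium = 0.7% × 73941.25 = 517.59
Import duty = 73941.25 × 8.4% = 6211.07

CIF value: CNY 73941.25; import duty: CNY 6211.07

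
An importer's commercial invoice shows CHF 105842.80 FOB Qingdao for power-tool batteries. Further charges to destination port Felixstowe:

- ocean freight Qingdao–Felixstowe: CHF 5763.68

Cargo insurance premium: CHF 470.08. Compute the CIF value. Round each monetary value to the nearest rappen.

CIF value: CHF 112076.56

CIF = FOB price + freight + insurance
CIF = 105842.80 + 5763.68 + 470.08 = 112076.56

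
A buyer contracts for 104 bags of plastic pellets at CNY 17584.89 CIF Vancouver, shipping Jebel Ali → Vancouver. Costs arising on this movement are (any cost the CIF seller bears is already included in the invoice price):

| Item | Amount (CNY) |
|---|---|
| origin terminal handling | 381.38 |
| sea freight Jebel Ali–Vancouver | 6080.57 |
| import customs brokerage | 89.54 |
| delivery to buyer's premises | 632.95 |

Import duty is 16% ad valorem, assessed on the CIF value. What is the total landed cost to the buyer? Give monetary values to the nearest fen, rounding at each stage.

Total landed cost: CNY 21120.96

CIF: the seller pays costs through ocean freight and marine insurance to the destination port.
Already in the invoice (seller's account under CIF): origin terminal, freight — exclude.
The CIF price already equals the CIF value: 17584.89
Import duty = 17584.89 × 16% = 2813.58
Buyer bears: brokerage 89.54 + delivery 632.95 + duty 2813.58 = 3536.07
Landed cost = invoice 17584.89 + 3536.07 = 21120.96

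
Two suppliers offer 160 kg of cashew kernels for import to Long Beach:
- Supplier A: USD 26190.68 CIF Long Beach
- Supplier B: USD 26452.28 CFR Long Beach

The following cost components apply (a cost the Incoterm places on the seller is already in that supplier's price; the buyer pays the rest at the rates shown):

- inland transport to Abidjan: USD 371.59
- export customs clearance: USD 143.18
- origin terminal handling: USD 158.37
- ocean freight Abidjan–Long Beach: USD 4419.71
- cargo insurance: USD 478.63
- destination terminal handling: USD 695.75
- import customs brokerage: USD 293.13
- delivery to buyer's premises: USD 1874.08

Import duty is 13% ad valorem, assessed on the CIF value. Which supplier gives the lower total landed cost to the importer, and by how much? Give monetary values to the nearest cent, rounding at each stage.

Supplier A (CIF):
The CIF price already equals the CIF value: 26190.68
Import duty = 26190.68 × 13% = 3404.79
Buyer bears (A): 695.75 + 293.13 + 1874.08 = 2862.96
Landed cost (A) = invoice 26190.68 + 2862.96 + duty 3404.79 = 32458.43
Supplier B (CFR):
CIF value = CFR price + insurance = 26452.28 + 478.63 = 26930.91
Import duty = 26930.91 × 13% = 3501.02
Buyer bears (B): 478.63 + 695.75 + 293.13 + 1874.08 = 3341.59
Landed cost (B) = invoice 26452.28 + 3341.59 + duty 3501.02 = 33294.89
Difference = |32458.43 − 33294.89| = 836.46

Supplier A is cheaper by USD 836.46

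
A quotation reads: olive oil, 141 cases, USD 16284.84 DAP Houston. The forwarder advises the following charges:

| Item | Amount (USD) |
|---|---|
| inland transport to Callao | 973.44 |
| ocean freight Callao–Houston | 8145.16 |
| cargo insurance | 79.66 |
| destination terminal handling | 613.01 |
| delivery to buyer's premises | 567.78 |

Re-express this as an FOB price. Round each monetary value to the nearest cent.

Not relevant to the conversion: inland to port — on the seller under both DAP and FOB; already in the DAP price and stays in the FOB price.
From DAP to FOB, the seller no longer bears: freight, insurance, destination terminal, delivery.
FOB price = 16284.84 − 8145.16 − 79.66 − 613.01 − 567.78 = 6879.23

FOB price: USD 6879.23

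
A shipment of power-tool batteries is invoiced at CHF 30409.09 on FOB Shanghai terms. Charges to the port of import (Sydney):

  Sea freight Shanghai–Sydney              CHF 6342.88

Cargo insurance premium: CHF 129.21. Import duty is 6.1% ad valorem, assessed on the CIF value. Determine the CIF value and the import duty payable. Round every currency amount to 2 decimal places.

CIF value: CHF 36881.18; import duty: CHF 2249.75

CIF = FOB price + freight + insurance
CIF = 30409.09 + 6342.88 + 129.21 = 36881.18
Import duty = 36881.18 × 6.1% = 2249.75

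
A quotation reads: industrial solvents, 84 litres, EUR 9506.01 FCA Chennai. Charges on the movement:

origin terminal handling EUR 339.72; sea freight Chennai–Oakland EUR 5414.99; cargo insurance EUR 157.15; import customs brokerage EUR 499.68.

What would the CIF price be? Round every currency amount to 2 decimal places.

CIF price: EUR 15417.87

Not relevant to the conversion: brokerage — on the buyer under both terms; not part of either seller's price.
From FCA to CIF, the seller additionally bears: origin terminal, freight, insurance.
CIF price = 9506.01 + 339.72 + 5414.99 + 157.15 = 15417.87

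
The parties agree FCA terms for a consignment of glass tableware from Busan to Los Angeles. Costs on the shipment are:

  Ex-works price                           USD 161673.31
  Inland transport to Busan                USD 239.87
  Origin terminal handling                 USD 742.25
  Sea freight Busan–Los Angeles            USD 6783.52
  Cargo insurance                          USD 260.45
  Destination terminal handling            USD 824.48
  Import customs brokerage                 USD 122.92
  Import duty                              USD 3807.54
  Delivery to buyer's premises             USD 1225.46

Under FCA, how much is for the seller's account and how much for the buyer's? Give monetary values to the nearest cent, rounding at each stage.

FCA: the seller delivers export-cleared goods to the carrier; the buyer bears costs from that point.
Seller's account: goods 161673.31 + inland to port 239.87 = 161913.18
Buyer's account: origin terminal 742.25 + freight 6783.52 + insurance 260.45 + destination terminal 824.48 + brokerage 122.92 + duty 3807.54 + delivery 1225.46 = 13766.62

Seller: USD 161913.18; buyer: USD 13766.62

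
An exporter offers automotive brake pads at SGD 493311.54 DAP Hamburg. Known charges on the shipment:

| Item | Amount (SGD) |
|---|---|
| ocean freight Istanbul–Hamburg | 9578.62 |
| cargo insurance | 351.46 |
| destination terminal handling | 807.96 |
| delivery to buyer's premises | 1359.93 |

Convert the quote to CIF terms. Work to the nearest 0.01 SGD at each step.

CIF price: SGD 491143.65

Not relevant to the conversion: insurance, freight — on the seller under both DAP and CIF; already in the DAP price and stays in the CIF price.
From DAP to CIF, the seller no longer bears: destination terminal, delivery.
CIF price = 493311.54 − 807.96 − 1359.93 = 491143.65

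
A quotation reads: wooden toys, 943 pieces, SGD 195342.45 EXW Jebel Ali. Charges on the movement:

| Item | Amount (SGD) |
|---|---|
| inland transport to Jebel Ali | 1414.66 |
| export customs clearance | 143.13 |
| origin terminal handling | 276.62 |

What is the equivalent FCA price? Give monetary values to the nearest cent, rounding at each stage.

Not relevant to the conversion: origin terminal — on the buyer under both terms; not part of either seller's price.
From EXW to FCA, the seller additionally bears: inland to port, export clearance.
FCA price = 195342.45 + 1414.66 + 143.13 = 196900.24

FCA price: SGD 196900.24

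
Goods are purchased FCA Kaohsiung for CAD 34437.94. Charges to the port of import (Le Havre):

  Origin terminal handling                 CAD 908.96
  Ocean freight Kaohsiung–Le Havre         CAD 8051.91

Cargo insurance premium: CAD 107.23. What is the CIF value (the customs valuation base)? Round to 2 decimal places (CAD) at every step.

CIF value: CAD 43506.04

CIF = FCA price + pre-shipment costs + freight + insurance
CIF = 34437.94 + 908.96 + 8051.91 + 107.23 = 43506.04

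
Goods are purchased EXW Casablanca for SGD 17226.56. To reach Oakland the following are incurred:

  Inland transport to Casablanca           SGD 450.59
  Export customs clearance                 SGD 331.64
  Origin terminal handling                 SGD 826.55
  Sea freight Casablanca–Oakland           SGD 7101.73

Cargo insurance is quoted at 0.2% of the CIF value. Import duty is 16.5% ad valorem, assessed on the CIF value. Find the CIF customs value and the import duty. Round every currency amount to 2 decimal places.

CIF value: SGD 25989.05; import duty: SGD 4288.19

Let C be the CIF value. C = EXW price + pre-shipment costs + freight + 0.2% × C
C − 0.2% × C = 17226.56 + 450.59 + 331.64 + 826.55 + 7101.73
0.998 × C = 25937.07
C = 25937.07 / 0.998 = 25989.05
Insurance premium = 0.2% × 25989.05 = 51.98
Import duty = 25989.05 × 16.5% = 4288.19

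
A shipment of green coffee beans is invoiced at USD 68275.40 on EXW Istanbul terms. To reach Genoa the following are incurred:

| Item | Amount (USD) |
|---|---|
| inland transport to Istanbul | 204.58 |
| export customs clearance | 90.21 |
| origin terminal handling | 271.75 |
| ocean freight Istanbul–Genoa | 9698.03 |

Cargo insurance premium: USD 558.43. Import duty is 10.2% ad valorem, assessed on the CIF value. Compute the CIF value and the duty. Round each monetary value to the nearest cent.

CIF = EXW price + pre-shipment costs + freight + insurance
CIF = 68275.40 + 204.58 + 90.21 + 271.75 + 9698.03 + 558.43 = 79098.40
Import duty = 79098.40 × 10.2% = 8068.04

CIF value: USD 79098.40; import duty: USD 8068.04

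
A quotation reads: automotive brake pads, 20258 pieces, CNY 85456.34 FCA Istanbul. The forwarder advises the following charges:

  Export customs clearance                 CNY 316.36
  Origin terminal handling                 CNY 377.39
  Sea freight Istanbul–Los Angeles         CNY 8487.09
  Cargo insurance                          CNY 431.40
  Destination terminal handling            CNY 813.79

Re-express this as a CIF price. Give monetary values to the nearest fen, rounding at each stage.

Not relevant to the conversion: export clearance — on the seller under both FCA and CIF; already in the FCA price and stays in the CIF price. destination terminal — on the buyer under both terms; not part of either seller's price.
From FCA to CIF, the seller additionally bears: origin terminal, freight, insurance.
CIF price = 85456.34 + 377.39 + 8487.09 + 431.40 = 94752.22

CIF price: CNY 94752.22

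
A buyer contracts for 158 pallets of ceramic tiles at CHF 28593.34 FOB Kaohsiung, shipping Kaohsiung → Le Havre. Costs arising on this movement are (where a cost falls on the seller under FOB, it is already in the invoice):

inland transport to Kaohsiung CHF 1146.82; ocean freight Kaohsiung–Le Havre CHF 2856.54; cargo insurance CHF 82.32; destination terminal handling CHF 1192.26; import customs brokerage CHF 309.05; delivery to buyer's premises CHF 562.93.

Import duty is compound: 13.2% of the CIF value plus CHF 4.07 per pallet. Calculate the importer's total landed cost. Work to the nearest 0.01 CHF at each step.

Total landed cost: CHF 38401.75

FOB: the seller bears costs until goods are on board at the origin port; the buyer bears freight, insurance and all costs thereafter.
Already in the invoice (seller's account under FOB): inland to port — exclude.
CIF value = FOB price + freight + insurance = 28593.34 + 2856.54 + 82.32 = 31532.20
Ad valorem component: 31532.20 × 13.2% = 4162.25
Specific component: 158 × 4.07 = 643.06
Import duty = 4162.25 + 643.06 = 4805.31
Buyer bears: freight 2856.54 + insurance 82.32 + destination terminal 1192.26 + brokerage 309.05 + delivery 562.93 + duty 4805.31 = 9808.41
Landed cost = invoice 28593.34 + 9808.41 = 38401.75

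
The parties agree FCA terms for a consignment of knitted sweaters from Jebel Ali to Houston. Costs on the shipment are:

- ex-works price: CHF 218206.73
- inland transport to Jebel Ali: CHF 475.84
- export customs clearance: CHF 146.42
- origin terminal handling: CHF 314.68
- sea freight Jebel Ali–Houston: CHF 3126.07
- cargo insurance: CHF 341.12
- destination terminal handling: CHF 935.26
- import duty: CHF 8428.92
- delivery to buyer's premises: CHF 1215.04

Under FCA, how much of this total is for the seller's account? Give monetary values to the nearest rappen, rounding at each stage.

FCA: the seller delivers export-cleared goods to the carrier; the buyer bears costs from that point.
Seller's account: goods 218206.73 + inland to port 475.84 + export clearance 146.42 = 218828.99
Buyer's account: origin terminal 314.68 + freight 3126.07 + insurance 341.12 + destination terminal 935.26 + duty 8428.92 + delivery 1215.04 = 14361.09

Seller's account: CHF 218828.99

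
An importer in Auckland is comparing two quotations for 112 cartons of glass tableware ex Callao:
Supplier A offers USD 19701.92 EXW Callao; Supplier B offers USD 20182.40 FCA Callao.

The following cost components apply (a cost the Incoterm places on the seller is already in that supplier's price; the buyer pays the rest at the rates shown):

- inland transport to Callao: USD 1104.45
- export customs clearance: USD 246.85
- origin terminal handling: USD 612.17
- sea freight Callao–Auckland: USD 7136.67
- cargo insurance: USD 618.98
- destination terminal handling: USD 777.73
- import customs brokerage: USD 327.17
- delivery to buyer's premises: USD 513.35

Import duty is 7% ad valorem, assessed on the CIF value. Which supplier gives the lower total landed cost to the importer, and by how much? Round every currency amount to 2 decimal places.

Supplier A (EXW):
CIF value = EXW price + inland to port + export clearance + origin terminal + freight + insurance = 19701.92 + 1104.45 + 246.85 + 612.17 + 7136.67 + 618.98 = 29421.04
Import duty = 29421.04 × 7% = 2059.47
Buyer bears (A): 1104.45 + 246.85 + 612.17 + 7136.67 + 618.98 + 777.73 + 327.17 + 513.35 = 11337.37
Landed cost (A) = invoice 19701.92 + 11337.37 + duty 2059.47 = 33098.76
Supplier B (FCA):
CIF value = FCA price + origin terminal + freight + insurance = 20182.40 + 612.17 + 7136.67 + 618.98 = 28550.22
Import duty = 28550.22 × 7% = 1998.52
Buyer bears (B): 612.17 + 7136.67 + 618.98 + 777.73 + 327.17 + 513.35 = 9986.07
Landed cost (B) = invoice 20182.40 + 9986.07 + duty 1998.52 = 32166.99
Difference = |33098.76 − 32166.99| = 931.77

Supplier B is cheaper by USD 931.77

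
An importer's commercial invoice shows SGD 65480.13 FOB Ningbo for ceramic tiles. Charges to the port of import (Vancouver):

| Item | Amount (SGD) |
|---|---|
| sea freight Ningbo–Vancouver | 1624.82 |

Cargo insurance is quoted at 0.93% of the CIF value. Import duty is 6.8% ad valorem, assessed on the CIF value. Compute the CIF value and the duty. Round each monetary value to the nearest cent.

Let C be the CIF value. C = FOB price + freight + 0.93% × C
C − 0.93% × C = 65480.13 + 1624.82
0.9907 × C = 67104.95
C = 67104.95 / 0.9907 = 67734.88
Insurance premium = 0.93% × 67734.88 = 629.93
Import duty = 67734.88 × 6.8% = 4605.97

CIF value: SGD 67734.88; import duty: SGD 4605.97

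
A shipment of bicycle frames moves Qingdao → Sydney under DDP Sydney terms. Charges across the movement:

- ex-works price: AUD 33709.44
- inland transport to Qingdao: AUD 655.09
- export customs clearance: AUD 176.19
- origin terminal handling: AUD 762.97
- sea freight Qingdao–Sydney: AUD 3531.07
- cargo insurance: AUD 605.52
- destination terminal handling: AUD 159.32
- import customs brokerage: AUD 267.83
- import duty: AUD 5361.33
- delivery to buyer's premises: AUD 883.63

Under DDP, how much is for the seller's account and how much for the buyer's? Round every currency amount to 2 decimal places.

Seller: AUD 46112.39; buyer: AUD 0.00

DDP: the seller bears all costs including import duty.
Seller's account: goods 33709.44 + inland to port 655.09 + export clearance 176.19 + origin terminal 762.97 + freight 3531.07 + insurance 605.52 + destination terminal 159.32 + brokerage 267.83 + duty 5361.33 + delivery 883.63 = 46112.39
Buyer's account: 0.00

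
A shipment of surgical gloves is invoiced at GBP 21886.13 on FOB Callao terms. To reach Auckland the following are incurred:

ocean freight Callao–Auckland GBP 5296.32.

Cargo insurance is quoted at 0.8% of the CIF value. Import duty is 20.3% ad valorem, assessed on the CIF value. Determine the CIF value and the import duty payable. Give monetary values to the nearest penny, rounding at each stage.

Let C be the CIF value. C = FOB price + freight + 0.8% × C
C − 0.8% × C = 21886.13 + 5296.32
0.992 × C = 27182.45
C = 27182.45 / 0.992 = 27401.66
Insurance premium = 0.8% × 27401.66 = 219.21
Import duty = 27401.66 × 20.3% = 5562.54

CIF value: GBP 27401.66; import duty: GBP 5562.54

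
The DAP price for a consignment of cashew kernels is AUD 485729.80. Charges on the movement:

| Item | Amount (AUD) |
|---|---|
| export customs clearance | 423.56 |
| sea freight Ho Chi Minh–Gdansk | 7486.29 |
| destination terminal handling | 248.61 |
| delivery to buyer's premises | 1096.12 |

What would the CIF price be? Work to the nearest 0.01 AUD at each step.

CIF price: AUD 484385.07

Not relevant to the conversion: export clearance, freight — on the seller under both DAP and CIF; already in the DAP price and stays in the CIF price.
From DAP to CIF, the seller no longer bears: destination terminal, delivery.
CIF price = 485729.80 − 248.61 − 1096.12 = 484385.07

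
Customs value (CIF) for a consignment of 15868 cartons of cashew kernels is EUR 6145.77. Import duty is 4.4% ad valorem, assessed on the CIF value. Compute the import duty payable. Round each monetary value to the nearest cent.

Import duty = 6145.77 × 4.4% = 270.41

Import duty: EUR 270.41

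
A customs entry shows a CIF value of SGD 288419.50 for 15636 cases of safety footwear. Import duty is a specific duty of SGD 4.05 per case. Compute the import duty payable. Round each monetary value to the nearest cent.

Import duty = 15636 × 4.05 = 63325.80

Import duty: SGD 63325.80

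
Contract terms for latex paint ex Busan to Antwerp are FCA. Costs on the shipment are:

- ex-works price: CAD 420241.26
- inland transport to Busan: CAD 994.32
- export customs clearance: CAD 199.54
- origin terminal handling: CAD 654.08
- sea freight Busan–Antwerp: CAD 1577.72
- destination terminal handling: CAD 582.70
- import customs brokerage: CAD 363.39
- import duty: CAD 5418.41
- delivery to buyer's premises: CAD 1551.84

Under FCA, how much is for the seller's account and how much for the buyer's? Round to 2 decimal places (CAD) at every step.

Seller: CAD 421435.12; buyer: CAD 10148.14

FCA: the seller delivers export-cleared goods to the carrier; the buyer bears costs from that point.
Seller's account: goods 420241.26 + inland to port 994.32 + export clearance 199.54 = 421435.12
Buyer's account: origin terminal 654.08 + freight 1577.72 + destination terminal 582.70 + brokerage 363.39 + duty 5418.41 + delivery 1551.84 = 10148.14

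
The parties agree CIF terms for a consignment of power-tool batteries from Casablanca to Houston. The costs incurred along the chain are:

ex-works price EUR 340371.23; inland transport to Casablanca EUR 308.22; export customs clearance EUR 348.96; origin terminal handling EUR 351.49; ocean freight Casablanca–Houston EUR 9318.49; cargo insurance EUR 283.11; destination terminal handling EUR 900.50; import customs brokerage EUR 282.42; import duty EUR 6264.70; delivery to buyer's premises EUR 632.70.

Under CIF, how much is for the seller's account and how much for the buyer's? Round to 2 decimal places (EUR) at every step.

CIF: the seller pays costs through ocean freight and marine insurance to the destination port.
Seller's account: goods 340371.23 + inland to port 308.22 + export clearance 348.96 + origin terminal 351.49 + freight 9318.49 + insurance 283.11 = 350981.50
Buyer's account: destination terminal 900.50 + brokerage 282.42 + duty 6264.70 + delivery 632.70 = 8080.32

Seller: EUR 350981.50; buyer: EUR 8080.32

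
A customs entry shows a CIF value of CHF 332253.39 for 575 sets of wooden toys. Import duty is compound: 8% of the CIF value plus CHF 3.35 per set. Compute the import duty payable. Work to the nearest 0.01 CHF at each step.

Import duty: CHF 28506.52

Ad valorem component: 332253.39 × 8% = 26580.27
Specific component: 575 × 3.35 = 1926.25
Import duty = 26580.27 + 1926.25 = 28506.52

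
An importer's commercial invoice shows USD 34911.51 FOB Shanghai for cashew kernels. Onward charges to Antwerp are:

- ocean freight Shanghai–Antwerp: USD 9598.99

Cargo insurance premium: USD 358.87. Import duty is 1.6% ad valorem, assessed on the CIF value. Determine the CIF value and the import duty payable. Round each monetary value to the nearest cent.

CIF = FOB price + freight + insurance
CIF = 34911.51 + 9598.99 + 358.87 = 44869.37
Import duty = 44869.37 × 1.6% = 717.91

CIF value: USD 44869.37; import duty: USD 717.91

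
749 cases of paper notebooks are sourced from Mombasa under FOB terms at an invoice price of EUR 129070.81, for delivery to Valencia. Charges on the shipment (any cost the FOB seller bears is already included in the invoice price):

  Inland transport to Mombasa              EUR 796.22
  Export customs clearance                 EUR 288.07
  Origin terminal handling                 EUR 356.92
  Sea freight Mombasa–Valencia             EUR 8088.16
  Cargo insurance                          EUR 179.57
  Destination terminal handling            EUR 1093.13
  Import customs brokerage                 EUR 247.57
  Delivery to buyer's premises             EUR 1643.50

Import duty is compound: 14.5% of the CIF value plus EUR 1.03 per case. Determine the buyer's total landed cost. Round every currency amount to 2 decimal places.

Total landed cost: EUR 161008.30

FOB: the seller bears costs until goods are on board at the origin port; the buyer bears freight, insurance and all costs thereafter.
Already in the invoice (seller's account under FOB): inland to port, export clearance, origin terminal — exclude.
CIF value = FOB price + freight + insurance = 129070.81 + 8088.16 + 179.57 = 137338.54
Ad valorem component: 137338.54 × 14.5% = 19914.09
Specific component: 749 × 1.03 = 771.47
Import duty = 19914.09 + 771.47 = 20685.56
Buyer bears: freight 8088.16 + insurance 179.57 + destination terminal 1093.13 + brokerage 247.57 + delivery 1643.50 + duty 20685.56 = 31937.49
Landed cost = invoice 129070.81 + 31937.49 = 161008.30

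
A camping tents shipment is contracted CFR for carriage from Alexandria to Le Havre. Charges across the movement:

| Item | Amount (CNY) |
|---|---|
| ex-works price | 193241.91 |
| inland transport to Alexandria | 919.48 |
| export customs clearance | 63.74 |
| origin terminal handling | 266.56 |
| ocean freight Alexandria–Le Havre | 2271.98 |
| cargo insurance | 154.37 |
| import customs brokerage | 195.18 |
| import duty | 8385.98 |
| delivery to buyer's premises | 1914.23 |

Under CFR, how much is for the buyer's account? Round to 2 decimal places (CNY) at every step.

CFR: the seller pays costs through ocean freight to the destination port, but not insurance.
Seller's account: goods 193241.91 + inland to port 919.48 + export clearance 63.74 + origin terminal 266.56 + freight 2271.98 = 196763.67
Buyer's account: insurance 154.37 + brokerage 195.18 + duty 8385.98 + delivery 1914.23 = 10649.76

Buyer's account: CNY 10649.76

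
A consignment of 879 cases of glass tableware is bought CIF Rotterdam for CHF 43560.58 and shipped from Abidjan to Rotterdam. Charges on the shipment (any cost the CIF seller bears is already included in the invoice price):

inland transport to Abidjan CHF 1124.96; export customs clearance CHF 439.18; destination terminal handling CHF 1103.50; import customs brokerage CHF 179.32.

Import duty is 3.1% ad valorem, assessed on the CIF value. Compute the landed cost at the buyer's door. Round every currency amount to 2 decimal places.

CIF: the seller pays costs through ocean freight and marine insurance to the destination port.
Already in the invoice (seller's account under CIF): inland to port, export clearance — exclude.
The CIF price already equals the CIF value: 43560.58
Import duty = 43560.58 × 3.1% = 1350.38
Buyer bears: destination terminal 1103.50 + brokerage 179.32 + duty 1350.38 = 2633.20
Landed cost = invoice 43560.58 + 2633.20 = 46193.78

Total landed cost: CHF 46193.78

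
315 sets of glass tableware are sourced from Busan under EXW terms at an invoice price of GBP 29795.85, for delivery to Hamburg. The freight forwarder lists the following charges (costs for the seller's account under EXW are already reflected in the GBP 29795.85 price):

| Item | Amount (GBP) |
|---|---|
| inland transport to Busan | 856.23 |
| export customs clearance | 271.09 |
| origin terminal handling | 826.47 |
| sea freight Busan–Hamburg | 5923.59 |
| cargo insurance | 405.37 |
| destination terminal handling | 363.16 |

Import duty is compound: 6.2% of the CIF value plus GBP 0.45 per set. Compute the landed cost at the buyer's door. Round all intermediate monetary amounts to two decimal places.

Total landed cost: GBP 40944.38

EXW: the seller makes goods available at their premises; the buyer bears all onward costs.
CIF value = EXW price + inland to port + export clearance + origin terminal + freight + insurance = 29795.85 + 856.23 + 271.09 + 826.47 + 5923.59 + 405.37 = 38078.60
Ad valorem component: 38078.60 × 6.2% = 2360.87
Specific component: 315 × 0.45 = 141.75
Import duty = 2360.87 + 141.75 = 2502.62
Buyer bears: inland to port 856.23 + export clearance 271.09 + origin terminal 826.47 + freight 5923.59 + insurance 405.37 + destination terminal 363.16 + duty 2502.62 = 11148.53
Landed cost = invoice 29795.85 + 11148.53 = 40944.38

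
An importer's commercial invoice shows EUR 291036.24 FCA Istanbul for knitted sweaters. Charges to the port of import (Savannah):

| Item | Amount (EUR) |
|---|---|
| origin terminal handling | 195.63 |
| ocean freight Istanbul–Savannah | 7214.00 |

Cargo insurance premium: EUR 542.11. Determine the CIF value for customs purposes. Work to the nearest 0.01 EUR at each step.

CIF = FCA price + pre-shipment costs + freight + insurance
CIF = 291036.24 + 195.63 + 7214.00 + 542.11 = 298987.98

CIF value: EUR 298987.98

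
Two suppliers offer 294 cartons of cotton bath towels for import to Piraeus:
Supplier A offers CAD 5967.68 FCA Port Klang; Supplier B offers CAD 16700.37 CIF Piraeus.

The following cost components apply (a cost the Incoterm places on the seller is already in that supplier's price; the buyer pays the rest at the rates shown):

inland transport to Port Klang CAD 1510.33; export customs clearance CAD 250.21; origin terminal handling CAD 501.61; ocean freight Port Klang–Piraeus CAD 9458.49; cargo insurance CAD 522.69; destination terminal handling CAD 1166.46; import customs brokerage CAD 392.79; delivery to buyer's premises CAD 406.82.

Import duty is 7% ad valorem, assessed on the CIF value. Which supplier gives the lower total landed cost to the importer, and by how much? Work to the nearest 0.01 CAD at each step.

Supplier A (FCA):
CIF value = FCA price + origin terminal + freight + insurance = 5967.68 + 501.61 + 9458.49 + 522.69 = 16450.47
Import duty = 16450.47 × 7% = 1151.53
Buyer bears (A): 501.61 + 9458.49 + 522.69 + 1166.46 + 392.79 + 406.82 = 12448.86
Landed cost (A) = invoice 5967.68 + 12448.86 + duty 1151.53 = 19568.07
Supplier B (CIF):
The CIF price already equals the CIF value: 16700.37
Import duty = 16700.37 × 7% = 1169.03
Buyer bears (B): 1166.46 + 392.79 + 406.82 = 1966.07
Landed cost (B) = invoice 16700.37 + 1966.07 + duty 1169.03 = 19835.47
Difference = |19568.07 − 19835.47| = 267.40

Supplier A is cheaper by CAD 267.40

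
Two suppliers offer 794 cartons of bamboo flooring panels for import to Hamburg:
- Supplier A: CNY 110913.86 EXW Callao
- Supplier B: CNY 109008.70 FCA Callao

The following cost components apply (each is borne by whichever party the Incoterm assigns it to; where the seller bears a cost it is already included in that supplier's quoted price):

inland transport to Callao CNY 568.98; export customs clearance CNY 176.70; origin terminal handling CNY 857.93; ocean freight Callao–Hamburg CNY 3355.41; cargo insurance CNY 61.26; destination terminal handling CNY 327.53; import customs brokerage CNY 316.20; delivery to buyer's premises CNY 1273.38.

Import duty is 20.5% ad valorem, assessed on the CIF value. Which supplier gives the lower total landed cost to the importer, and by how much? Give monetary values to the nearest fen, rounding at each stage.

Supplier B is cheaper by CNY 3194.26

Supplier A (EXW):
CIF value = EXW price + inland to port + export clearance + origin terminal + freight + insurance = 110913.86 + 568.98 + 176.70 + 857.93 + 3355.41 + 61.26 = 115934.14
Import duty = 115934.14 × 20.5% = 23766.50
Buyer bears (A): 568.98 + 176.70 + 857.93 + 3355.41 + 61.26 + 327.53 + 316.20 + 1273.38 = 6937.39
Landed cost (A) = invoice 110913.86 + 6937.39 + duty 23766.50 = 141617.75
Supplier B (FCA):
CIF value = FCA price + origin terminal + freight + insurance = 109008.70 + 857.93 + 3355.41 + 61.26 = 113283.30
Import duty = 113283.30 × 20.5% = 23223.08
Buyer bears (B): 857.93 + 3355.41 + 61.26 + 327.53 + 316.20 + 1273.38 = 6191.71
Landed cost (B) = invoice 109008.70 + 6191.71 + duty 23223.08 = 138423.49
Difference = |141617.75 − 138423.49| = 3194.26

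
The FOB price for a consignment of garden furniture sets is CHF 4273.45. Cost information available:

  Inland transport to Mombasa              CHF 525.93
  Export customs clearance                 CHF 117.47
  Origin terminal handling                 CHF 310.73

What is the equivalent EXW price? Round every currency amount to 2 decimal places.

From FOB to EXW, the seller no longer bears: inland to port, export clearance, origin terminal.
EXW price = 4273.45 − 525.93 − 117.47 − 310.73 = 3319.32

EXW price: CHF 3319.32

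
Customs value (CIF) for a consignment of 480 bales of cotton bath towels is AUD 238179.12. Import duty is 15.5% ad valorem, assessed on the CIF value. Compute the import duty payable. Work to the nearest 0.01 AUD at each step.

Import duty: AUD 36917.76

Import duty = 238179.12 × 15.5% = 36917.76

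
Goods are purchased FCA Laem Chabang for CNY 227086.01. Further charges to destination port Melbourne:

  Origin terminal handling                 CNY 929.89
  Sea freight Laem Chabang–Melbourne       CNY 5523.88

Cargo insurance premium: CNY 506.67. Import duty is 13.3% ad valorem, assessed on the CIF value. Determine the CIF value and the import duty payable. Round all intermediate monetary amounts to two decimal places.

CIF = FCA price + pre-shipment costs + freight + insurance
CIF = 227086.01 + 929.89 + 5523.88 + 506.67 = 234046.45
Import duty = 234046.45 × 13.3% = 31128.18

CIF value: CNY 234046.45; import duty: CNY 31128.18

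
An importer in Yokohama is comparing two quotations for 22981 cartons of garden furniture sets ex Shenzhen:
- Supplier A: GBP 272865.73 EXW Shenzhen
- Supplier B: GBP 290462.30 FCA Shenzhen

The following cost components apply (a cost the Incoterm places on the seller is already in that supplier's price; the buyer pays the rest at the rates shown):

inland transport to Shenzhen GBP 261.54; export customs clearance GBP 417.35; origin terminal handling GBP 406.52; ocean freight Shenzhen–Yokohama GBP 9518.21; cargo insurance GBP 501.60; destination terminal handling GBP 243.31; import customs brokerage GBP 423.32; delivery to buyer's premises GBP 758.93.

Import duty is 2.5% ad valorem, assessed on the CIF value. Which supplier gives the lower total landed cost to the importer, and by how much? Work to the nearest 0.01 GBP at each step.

Supplier A is cheaper by GBP 17340.63

Supplier A (EXW):
CIF value = EXW price + inland to port + export clearance + origin terminal + freight + insurance = 272865.73 + 261.54 + 417.35 + 406.52 + 9518.21 + 501.60 = 283970.95
Import duty = 283970.95 × 2.5% = 7099.27
Buyer bears (A): 261.54 + 417.35 + 406.52 + 9518.21 + 501.60 + 243.31 + 423.32 + 758.93 = 12530.78
Landed cost (A) = invoice 272865.73 + 12530.78 + duty 7099.27 = 292495.78
Supplier B (FCA):
CIF value = FCA price + origin terminal + freight + insurance = 290462.30 + 406.52 + 9518.21 + 501.60 = 300888.63
Import duty = 300888.63 × 2.5% = 7522.22
Buyer bears (B): 406.52 + 9518.21 + 501.60 + 243.31 + 423.32 + 758.93 = 11851.89
Landed cost (B) = invoice 290462.30 + 11851.89 + duty 7522.22 = 309836.41
Difference = |292495.78 − 309836.41| = 17340.63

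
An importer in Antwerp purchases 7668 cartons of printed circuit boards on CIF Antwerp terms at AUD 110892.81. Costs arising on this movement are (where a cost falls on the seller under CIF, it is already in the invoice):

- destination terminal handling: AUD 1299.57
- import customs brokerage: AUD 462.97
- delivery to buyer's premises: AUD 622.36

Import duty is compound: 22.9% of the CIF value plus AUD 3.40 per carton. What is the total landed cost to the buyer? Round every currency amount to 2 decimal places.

Total landed cost: AUD 164743.36

CIF: the seller pays costs through ocean freight and marine insurance to the destination port.
The CIF price already equals the CIF value: 110892.81
Ad valorem component: 110892.81 × 22.9% = 25394.45
Specific component: 7668 × 3.40 = 26071.20
Import duty = 25394.45 + 26071.20 = 51465.65
Buyer bears: destination terminal 1299.57 + brokerage 462.97 + delivery 622.36 + duty 51465.65 = 53850.55
Landed cost = invoice 110892.81 + 53850.55 = 164743.36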